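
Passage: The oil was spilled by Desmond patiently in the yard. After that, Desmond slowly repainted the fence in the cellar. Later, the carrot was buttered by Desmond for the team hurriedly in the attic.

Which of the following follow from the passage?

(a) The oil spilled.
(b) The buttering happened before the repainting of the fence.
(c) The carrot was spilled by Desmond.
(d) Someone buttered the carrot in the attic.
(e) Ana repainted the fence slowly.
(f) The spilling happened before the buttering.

(a), (d), (f)

(a) Entailed — 'Desmond spilled the oil' is causative; it entails the inchoative 'the oil spilled'.
(b) Not entailed — the narrative places the repainting before the buttering, not after.
(c) Not entailed — Desmond spilled the oil, not the carrot; the carrot belongs to the buttering event.
(d) Entailed — the original entails any weakening of itself; this just drops 'for the team', 'hurriedly' and generalizes the agent.
(e) Not entailed — the passage has Desmond repainting the fence, not Ana.
(f) Entailed — the narrative places the spilling before the buttering.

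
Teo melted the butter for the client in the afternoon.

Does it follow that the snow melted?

Nothing is said about any snow; only the butter is affected.

no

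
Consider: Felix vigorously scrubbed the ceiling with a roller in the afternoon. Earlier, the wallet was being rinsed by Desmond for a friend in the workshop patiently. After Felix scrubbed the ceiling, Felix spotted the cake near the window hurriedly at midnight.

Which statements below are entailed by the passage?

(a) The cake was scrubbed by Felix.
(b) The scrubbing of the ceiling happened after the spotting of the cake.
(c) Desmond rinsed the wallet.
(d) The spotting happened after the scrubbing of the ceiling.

(c), (d)

(a) Not entailed — Felix scrubbed the ceiling, not the cake; the cake belongs to the spotting event.
(b) Not entailed — the narrative places the scrubbing before the spotting, not after.
(c) Entailed — 'rinse' is an activity; 'was rinsing' entails that some rinsing happened, so 'rinsed' holds.
(d) Entailed — the narrative places the scrubbing before the spotting.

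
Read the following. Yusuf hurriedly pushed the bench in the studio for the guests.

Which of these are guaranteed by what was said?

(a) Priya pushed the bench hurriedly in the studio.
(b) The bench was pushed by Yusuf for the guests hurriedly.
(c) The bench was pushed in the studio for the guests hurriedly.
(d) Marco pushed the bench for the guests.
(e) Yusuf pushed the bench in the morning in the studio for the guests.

(a) Not entailed — the passage has Yusuf pushing the bench, not Priya.
(b) Entailed — every conjunct here is already in the original pushing event.
(c) Entailed — this follows by dropping conjuncts from the pushing event's description.
(d) Not entailed — the passage has Yusuf pushing the bench, not Marco.
(e) Not entailed — 'in the morning' adds information not in the original event.

(b), (c)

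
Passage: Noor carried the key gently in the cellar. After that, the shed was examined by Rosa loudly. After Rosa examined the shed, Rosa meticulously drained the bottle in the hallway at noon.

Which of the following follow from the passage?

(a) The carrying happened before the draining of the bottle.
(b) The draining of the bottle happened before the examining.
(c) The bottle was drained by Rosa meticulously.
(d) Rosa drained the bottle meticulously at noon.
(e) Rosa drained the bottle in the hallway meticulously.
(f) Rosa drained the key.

(a), (c), (d), (e)

(a) Entailed — the narrative places the carrying before the draining.
(b) Not entailed — the narrative places the examining before the draining, not after.
(c) Entailed — the original entails any weakening of itself; this just drops 'in the hallway', 'at noon'.
(d) Entailed — every conjunct here is already in the original draining event.
(e) Entailed — dropping 'at noon' leaves a sub-description the original still satisfies.
(f) Not entailed — Rosa drained the bottle, not the key; the key belongs to the carrying event.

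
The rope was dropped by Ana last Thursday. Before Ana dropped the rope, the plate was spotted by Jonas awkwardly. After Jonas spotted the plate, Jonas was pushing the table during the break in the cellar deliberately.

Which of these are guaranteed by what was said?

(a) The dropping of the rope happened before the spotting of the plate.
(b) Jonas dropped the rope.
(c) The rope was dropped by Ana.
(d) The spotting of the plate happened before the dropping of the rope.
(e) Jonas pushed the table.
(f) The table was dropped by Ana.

(a) Not entailed — the narrative places the spotting before the dropping, not after.
(b) Not entailed — the passage has Ana dropping the rope, not Jonas.
(c) Entailed — this follows by dropping conjuncts from the dropping event's description.
(d) Entailed — the narrative places the spotting before the dropping.
(e) Entailed — 'push' is an activity; 'was pushing' entails that some pushing happened, so 'pushed' holds.
(f) Not entailed — Ana dropped the rope, not the table; the table belongs to the pushing event.

(c), (d), (e)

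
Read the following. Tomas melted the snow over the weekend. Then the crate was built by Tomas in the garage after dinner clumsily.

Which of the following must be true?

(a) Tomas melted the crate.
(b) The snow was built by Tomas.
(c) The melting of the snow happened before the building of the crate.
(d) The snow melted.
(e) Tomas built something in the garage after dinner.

(c), (d), (e)

(a) Not entailed — Tomas melted the snow, not the crate; the crate belongs to the building event.
(b) Not entailed — Tomas built the crate, not the snow; the snow belongs to the melting event.
(c) Entailed — the narrative places the melting before the building.
(d) Entailed — 'Tomas melted the snow' is causative; it entails the inchoative 'the snow melted'.
(e) Entailed — dropping 'clumsily' and generalizing the patient leaves a sub-description the original still satisfies.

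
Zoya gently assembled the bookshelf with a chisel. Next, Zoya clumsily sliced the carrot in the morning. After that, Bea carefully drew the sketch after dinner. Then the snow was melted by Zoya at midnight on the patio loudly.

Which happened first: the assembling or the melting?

the assembling

The connectives place the assembling before the melting.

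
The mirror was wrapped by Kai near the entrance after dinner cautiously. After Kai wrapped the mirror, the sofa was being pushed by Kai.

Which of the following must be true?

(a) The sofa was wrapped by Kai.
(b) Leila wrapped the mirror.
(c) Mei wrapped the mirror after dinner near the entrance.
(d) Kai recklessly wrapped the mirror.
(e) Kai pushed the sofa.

(a) Not entailed — Kai wrapped the mirror, not the sofa; the sofa belongs to the pushing event.
(b) Not entailed — the passage has Kai wrapping the mirror, not Leila.
(c) Not entailed — the passage has Kai wrapping the mirror, not Mei.
(d) Not entailed — 'recklessly' adds a manner not in (and inconsistent with) the original.
(e) Entailed — 'push' is an activity; 'was pushing' entails that some pushing happened, so 'pushed' holds.

(e)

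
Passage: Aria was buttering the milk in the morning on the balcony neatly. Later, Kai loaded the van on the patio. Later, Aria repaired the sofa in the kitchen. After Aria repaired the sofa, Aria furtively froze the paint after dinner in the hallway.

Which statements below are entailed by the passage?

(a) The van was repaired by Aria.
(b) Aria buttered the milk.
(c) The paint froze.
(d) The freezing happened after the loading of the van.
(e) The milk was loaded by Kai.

(a) Not entailed — Aria repaired the sofa, not the van; the van belongs to the loading event.
(b) Not entailed — 'was buttering' is progressive on an accomplishment; it does not entail the completed 'buttered'.
(c) Entailed — 'Aria froze the paint' is causative; it entails the inchoative 'the paint froze'.
(d) Entailed — the narrative places the loading before the freezing.
(e) Not entailed — Kai loaded the van, not the milk; the milk belongs to the buttering event.

(c), (d)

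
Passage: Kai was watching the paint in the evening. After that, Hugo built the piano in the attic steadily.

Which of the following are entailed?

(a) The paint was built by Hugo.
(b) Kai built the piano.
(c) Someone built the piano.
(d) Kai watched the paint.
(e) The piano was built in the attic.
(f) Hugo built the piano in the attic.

(c), (d), (e), (f)

(a) Not entailed — Hugo built the piano, not the paint; the paint belongs to the watching event.
(b) Not entailed — the passage has Hugo building the piano, not Kai.
(c) Entailed — every conjunct here is already in the original building event.
(d) Entailed — 'watch' is an activity; 'was watching' entails that some watching happened, so 'watched' holds.
(e) Entailed — every conjunct here is already in the original building event.
(f) Entailed — this follows by dropping conjuncts from the building event's description.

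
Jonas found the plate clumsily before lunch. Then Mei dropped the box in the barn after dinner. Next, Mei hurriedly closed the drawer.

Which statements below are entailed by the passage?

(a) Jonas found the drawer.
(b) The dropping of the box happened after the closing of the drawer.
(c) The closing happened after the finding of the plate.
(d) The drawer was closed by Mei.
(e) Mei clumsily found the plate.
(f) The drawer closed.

(c), (d), (f)

(a) Not entailed — Jonas found the plate, not the drawer; the drawer belongs to the closing event.
(b) Not entailed — the narrative places the dropping before the closing, not after.
(c) Entailed — the narrative places the finding before the closing.
(d) Entailed — dropping 'hurriedly' leaves a sub-description the original still satisfies.
(e) Not entailed — the passage has Jonas finding the plate, not Mei.
(f) Entailed — 'Mei closed the drawer' is causative; it entails the inchoative 'the drawer closed'.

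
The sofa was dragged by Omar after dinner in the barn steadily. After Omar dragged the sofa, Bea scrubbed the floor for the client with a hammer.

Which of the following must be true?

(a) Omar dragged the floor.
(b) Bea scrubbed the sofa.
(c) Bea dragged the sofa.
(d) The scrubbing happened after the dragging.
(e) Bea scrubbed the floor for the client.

(d), (e)

(a) Not entailed — Omar dragged the sofa, not the floor; the floor belongs to the scrubbing event.
(b) Not entailed — Bea scrubbed the floor, not the sofa; the sofa belongs to the dragging event.
(c) Not entailed — the passage has Omar dragging the sofa, not Bea.
(d) Entailed — the narrative places the dragging before the scrubbing.
(e) Entailed — every conjunct here is already in the original scrubbing event.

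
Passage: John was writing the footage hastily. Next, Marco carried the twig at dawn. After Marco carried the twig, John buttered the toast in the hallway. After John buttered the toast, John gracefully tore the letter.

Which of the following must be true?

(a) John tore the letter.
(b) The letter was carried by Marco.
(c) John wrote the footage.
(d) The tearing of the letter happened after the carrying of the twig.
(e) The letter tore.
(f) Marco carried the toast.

(a), (d), (e)

(a) Entailed — dropping 'gracefully' leaves a sub-description the original still satisfies.
(b) Not entailed — Marco carried the twig, not the letter; the letter belongs to the tearing event.
(c) Not entailed — 'was writing' is progressive on an accomplishment; it does not entail the completed 'wrote'.
(d) Entailed — the narrative places the carrying before the tearing.
(e) Entailed — 'John tore the letter' is causative; it entails the inchoative 'the letter tore'.
(f) Not entailed — Marco carried the twig, not the toast; the toast belongs to the buttering event.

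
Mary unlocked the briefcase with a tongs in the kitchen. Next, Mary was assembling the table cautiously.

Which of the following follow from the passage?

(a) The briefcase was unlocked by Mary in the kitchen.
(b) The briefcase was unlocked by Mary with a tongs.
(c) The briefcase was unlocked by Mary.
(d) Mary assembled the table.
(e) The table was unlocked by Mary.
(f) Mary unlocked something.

(a) Entailed — dropping 'with a tongs' leaves a sub-description the original still satisfies.
(b) Entailed — this follows by dropping conjuncts from the unlocking event's description.
(c) Entailed — the original entails any weakening of itself; this just drops 'with a tongs', 'in the kitchen'.
(d) Not entailed — 'was assembling' is progressive on an accomplishment; it does not entail the completed 'assembled'.
(e) Not entailed — Mary unlocked the briefcase, not the table; the table belongs to the assembling event.
(f) Entailed — this follows by dropping conjuncts from the unlocking event's description.

(a), (b), (c), (f)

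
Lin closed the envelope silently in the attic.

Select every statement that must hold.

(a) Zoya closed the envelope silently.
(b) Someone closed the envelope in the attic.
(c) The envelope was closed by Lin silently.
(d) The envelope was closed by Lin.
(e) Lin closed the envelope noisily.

(b), (c), (d)

(a) Not entailed — the passage has Lin closing the envelope, not Zoya.
(b) Entailed — every conjunct here is already in the original closing event.
(c) Entailed — every conjunct here is already in the original closing event.
(d) Entailed — the original entails any weakening of itself; this just drops 'silently', 'in the attic'.
(e) Not entailed — 'noisily' adds a manner not in (and inconsistent with) the original.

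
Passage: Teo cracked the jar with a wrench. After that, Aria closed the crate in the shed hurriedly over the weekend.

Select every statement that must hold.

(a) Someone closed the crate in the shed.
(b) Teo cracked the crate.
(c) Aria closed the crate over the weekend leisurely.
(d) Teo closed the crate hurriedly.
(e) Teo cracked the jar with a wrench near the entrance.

(a)

(a) Entailed — the original entails any weakening of itself; this just drops 'hurriedly', 'over the weekend' and generalizes the agent.
(b) Not entailed — Teo cracked the jar, not the crate; the crate belongs to the closing event.
(c) Not entailed — 'leisurely' adds a manner not in (and inconsistent with) the original.
(d) Not entailed — the passage has Aria closing the crate, not Teo.
(e) Not entailed — 'near the entrance' adds information not in the original event.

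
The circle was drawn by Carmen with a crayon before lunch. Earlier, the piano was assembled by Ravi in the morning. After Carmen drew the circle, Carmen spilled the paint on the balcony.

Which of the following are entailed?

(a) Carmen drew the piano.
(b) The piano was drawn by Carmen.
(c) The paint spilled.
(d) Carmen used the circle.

(a) Not entailed — Carmen drew the circle, not the piano; the piano belongs to the assembling event.
(b) Not entailed — Carmen drew the circle, not the piano; the piano belongs to the assembling event.
(c) Entailed — 'Carmen spilled the paint' is causative; it entails the inchoative 'the paint spilled'.
(d) Not entailed — the circle is the patient, not an instrument — Carmen used a crayon.

(c)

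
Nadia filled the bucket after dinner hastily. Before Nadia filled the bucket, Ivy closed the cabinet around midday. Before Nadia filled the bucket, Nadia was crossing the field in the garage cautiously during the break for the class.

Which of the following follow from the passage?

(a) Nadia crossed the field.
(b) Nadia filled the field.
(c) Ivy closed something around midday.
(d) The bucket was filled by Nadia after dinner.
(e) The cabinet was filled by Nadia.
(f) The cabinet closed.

(a) Not entailed — 'was crossing' is progressive on an accomplishment; it does not entail the completed 'crossed'.
(b) Not entailed — Nadia filled the bucket, not the field; the field belongs to the crossing event.
(c) Entailed — every conjunct here is already in the original closing event.
(d) Entailed — every conjunct here is already in the original filling event.
(e) Not entailed — Nadia filled the bucket, not the cabinet; the cabinet belongs to the closing event.
(f) Entailed — 'Ivy closed the cabinet' is causative; it entails the inchoative 'the cabinet closed'.

(c), (d), (f)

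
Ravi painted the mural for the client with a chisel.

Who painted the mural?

Ravi

'Ravi' marks the agent of the painting event.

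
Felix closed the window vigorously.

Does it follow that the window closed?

yes

'Felix closed the window' is the causative; it entails the inchoative 'the window closed'.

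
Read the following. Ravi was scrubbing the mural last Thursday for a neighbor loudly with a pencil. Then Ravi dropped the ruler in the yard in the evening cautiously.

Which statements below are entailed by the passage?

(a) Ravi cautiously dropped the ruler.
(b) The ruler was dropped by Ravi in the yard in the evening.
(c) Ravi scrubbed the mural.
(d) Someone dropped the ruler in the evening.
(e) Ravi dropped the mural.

(a), (b), (c), (d)

(a) Entailed — this follows by dropping conjuncts from the dropping event's description.
(b) Entailed — the original entails any weakening of itself; this just drops 'cautiously'.
(c) Entailed — 'scrub' is an activity; 'was scrubbing' entails that some scrubbing happened, so 'scrubbed' holds.
(d) Entailed — this follows by dropping conjuncts from the dropping event's description.
(e) Not entailed — Ravi dropped the ruler, not the mural; the mural belongs to the scrubbing event.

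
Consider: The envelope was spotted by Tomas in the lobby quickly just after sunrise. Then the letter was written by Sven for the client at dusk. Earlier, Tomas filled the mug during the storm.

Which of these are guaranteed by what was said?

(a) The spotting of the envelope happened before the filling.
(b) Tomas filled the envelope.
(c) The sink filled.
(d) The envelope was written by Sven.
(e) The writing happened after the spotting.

(e)

(a) Not entailed — the narrative doesn't order the spotting relative to the filling.
(b) Not entailed — Tomas filled the mug, not the envelope; the envelope belongs to the spotting event.
(c) Not entailed — the mug is what filled, not the sink.
(d) Not entailed — Sven wrote the letter, not the envelope; the envelope belongs to the spotting event.
(e) Entailed — the narrative places the spotting before the writing.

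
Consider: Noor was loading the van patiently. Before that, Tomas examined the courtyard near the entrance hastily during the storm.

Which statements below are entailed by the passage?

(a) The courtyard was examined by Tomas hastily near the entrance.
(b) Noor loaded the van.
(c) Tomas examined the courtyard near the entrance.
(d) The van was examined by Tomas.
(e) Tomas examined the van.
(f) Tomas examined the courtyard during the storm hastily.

(a), (c), (f)

(a) Entailed — every conjunct here is already in the original examining event.
(b) Not entailed — 'was loading' is progressive on an accomplishment; it does not entail the completed 'loaded'.
(c) Entailed — the original entails any weakening of itself; this just drops 'hastily', 'during the storm'.
(d) Not entailed — Tomas examined the courtyard, not the van; the van belongs to the loading event.
(e) Not entailed — Tomas examined the courtyard, not the van; the van belongs to the loading event.
(f) Entailed — this follows by dropping conjuncts from the examining event's description.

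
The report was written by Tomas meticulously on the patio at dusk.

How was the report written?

meticulously

'meticulously' marks the manner of the writing event.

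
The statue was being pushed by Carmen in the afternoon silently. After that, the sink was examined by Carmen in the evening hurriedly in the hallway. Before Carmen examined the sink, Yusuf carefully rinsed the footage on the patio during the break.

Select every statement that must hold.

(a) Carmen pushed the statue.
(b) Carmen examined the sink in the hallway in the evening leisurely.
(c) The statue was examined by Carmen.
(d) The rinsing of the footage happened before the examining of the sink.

(a), (d)

(a) Entailed — 'push' is an activity; 'was pushing' entails that some pushing happened, so 'pushed' holds.
(b) Not entailed — 'leisurely' adds a manner not in (and inconsistent with) the original.
(c) Not entailed — Carmen examined the sink, not the statue; the statue belongs to the pushing event.
(d) Entailed — the narrative places the rinsing before the examining.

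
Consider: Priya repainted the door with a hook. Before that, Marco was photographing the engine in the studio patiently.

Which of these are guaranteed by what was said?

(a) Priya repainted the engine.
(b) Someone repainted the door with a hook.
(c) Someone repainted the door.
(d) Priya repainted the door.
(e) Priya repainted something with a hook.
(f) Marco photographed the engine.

(b), (c), (d), (e)

(a) Not entailed — Priya repainted the door, not the engine; the engine belongs to the photographing event.
(b) Entailed — this follows by dropping conjuncts from the repainting event's description.
(c) Entailed — every conjunct here is already in the original repainting event.
(d) Entailed — every conjunct here is already in the original repainting event.
(e) Entailed — the original entails any weakening of itself; this just generalizes the patient.
(f) Not entailed — 'was photographing' is progressive on an accomplishment; it does not entail the completed 'photographed'.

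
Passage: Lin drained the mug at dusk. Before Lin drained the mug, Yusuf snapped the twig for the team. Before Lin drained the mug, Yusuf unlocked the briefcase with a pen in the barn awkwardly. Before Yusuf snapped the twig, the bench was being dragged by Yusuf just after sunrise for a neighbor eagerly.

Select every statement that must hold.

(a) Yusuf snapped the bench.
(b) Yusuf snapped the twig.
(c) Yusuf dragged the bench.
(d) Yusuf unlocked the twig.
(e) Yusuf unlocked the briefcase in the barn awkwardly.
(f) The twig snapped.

(a) Not entailed — Yusuf snapped the twig, not the bench; the bench belongs to the dragging event.
(b) Entailed — every conjunct here is already in the original snapping event.
(c) Entailed — 'drag' is an activity; 'was dragging' entails that some dragging happened, so 'dragged' holds.
(d) Not entailed — Yusuf unlocked the briefcase, not the twig; the twig belongs to the snapping event.
(e) Entailed — this follows by dropping conjuncts from the unlocking event's description.
(f) Entailed — 'Yusuf snapped the twig' is causative; it entails the inchoative 'the twig snapped'.

(b), (c), (e), (f)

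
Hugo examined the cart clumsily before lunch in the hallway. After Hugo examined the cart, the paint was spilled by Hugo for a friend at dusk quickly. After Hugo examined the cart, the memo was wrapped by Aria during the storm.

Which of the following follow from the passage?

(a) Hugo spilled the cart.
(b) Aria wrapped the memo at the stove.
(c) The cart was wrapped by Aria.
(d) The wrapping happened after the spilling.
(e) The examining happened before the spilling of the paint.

(a) Not entailed — Hugo spilled the paint, not the cart; the cart belongs to the examining event.
(b) Not entailed — 'at the stove' adds information not in the original event.
(c) Not entailed — Aria wrapped the memo, not the cart; the cart belongs to the examining event.
(d) Not entailed — the narrative doesn't order the spilling relative to the wrapping.
(e) Entailed — the narrative places the examining before the spilling.

(e)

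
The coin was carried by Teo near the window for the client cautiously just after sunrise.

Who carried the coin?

'Teo' marks the agent of the carrying event.

Teo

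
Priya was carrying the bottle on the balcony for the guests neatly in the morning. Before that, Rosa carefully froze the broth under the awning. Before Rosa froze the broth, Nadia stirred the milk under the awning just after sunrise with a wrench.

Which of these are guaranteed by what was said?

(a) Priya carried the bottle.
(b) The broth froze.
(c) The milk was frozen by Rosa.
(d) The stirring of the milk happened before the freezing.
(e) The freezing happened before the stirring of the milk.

(a), (b), (d)

(a) Entailed — 'carry' is an activity; 'was carrying' entails that some carrying happened, so 'carried' holds.
(b) Entailed — 'Rosa froze the broth' is causative; it entails the inchoative 'the broth froze'.
(c) Not entailed — Rosa froze the broth, not the milk; the milk belongs to the stirring event.
(d) Entailed — the narrative places the stirring before the freezing.
(e) Not entailed — the narrative places the stirring before the freezing, not after.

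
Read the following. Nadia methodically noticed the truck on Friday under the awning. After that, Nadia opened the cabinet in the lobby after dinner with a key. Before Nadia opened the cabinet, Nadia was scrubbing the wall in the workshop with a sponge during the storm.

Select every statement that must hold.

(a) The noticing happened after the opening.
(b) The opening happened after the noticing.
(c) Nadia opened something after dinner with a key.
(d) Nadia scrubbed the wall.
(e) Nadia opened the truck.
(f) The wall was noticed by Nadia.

(b), (c), (d)

(a) Not entailed — the narrative places the noticing before the opening, not after.
(b) Entailed — the narrative places the noticing before the opening.
(c) Entailed — the original entails any weakening of itself; this just drops 'in the lobby' and generalizes the patient.
(d) Entailed — 'scrub' is an activity; 'was scrubbing' entails that some scrubbing happened, so 'scrubbed' holds.
(e) Not entailed — Nadia opened the cabinet, not the truck; the truck belongs to the noticing event.
(f) Not entailed — Nadia noticed the truck, not the wall; the wall belongs to the scrubbing event.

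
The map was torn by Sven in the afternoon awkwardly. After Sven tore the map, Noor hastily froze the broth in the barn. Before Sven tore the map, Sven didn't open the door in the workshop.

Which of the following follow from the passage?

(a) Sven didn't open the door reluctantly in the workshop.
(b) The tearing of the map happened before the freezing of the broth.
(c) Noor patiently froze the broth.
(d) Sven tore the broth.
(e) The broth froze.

(a), (b), (e)

(a) Entailed — under negation, adding a further restriction is entailed: if no such opening event occurred, none occurred reluctantly either.
(b) Entailed — the narrative places the tearing before the freezing.
(c) Not entailed — 'patiently' adds a manner not in (and inconsistent with) the original.
(d) Not entailed — Sven tore the map, not the broth; the broth belongs to the freezing event.
(e) Entailed — 'Noor froze the broth' is causative; it entails the inchoative 'the broth froze'.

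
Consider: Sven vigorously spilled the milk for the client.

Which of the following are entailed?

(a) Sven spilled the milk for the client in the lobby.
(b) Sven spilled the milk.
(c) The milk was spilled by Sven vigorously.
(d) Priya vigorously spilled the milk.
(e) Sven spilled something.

(b), (c), (e)

(a) Not entailed — 'in the lobby' adds information not in the original event.
(b) Entailed — this follows by dropping conjuncts from the spilling event's description.
(c) Entailed — the original entails any weakening of itself; this just drops 'for the client'.
(d) Not entailed — the passage has Sven spilling the milk, not Priya.
(e) Entailed — the original entails any weakening of itself; this just drops 'vigorously', 'for the client' and generalizes the patient.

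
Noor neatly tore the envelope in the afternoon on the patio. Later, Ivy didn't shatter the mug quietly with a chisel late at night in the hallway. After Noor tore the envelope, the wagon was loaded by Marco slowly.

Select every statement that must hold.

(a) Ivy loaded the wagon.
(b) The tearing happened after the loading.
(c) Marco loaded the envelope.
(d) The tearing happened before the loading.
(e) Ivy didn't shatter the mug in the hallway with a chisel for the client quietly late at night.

(d), (e)

(a) Not entailed — the passage has Marco loading the wagon, not Ivy.
(b) Not entailed — the narrative places the tearing before the loading, not after.
(c) Not entailed — Marco loaded the wagon, not the envelope; the envelope belongs to the tearing event.
(d) Entailed — the narrative places the tearing before the loading.
(e) Entailed — under negation, adding a further restriction is entailed: if no such shattering event occurred, none occurred for the client either.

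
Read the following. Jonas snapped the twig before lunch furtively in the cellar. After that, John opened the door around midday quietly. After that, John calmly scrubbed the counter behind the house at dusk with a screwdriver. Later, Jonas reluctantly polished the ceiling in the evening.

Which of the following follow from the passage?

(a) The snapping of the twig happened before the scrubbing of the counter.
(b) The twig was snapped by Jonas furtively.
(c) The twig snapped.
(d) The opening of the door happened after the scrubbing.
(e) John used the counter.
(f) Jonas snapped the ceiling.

(a) Entailed — the narrative places the snapping before the scrubbing.
(b) Entailed — dropping 'in the cellar', 'before lunch' leaves a sub-description the original still satisfies.
(c) Entailed — 'Jonas snapped the twig' is causative; it entails the inchoative 'the twig snapped'.
(d) Not entailed — the narrative places the opening before the scrubbing, not after.
(e) Not entailed — the counter is the patient, not an instrument — John used a screwdriver.
(f) Not entailed — Jonas snapped the twig, not the ceiling; the ceiling belongs to the polishing event.

(a), (b), (c)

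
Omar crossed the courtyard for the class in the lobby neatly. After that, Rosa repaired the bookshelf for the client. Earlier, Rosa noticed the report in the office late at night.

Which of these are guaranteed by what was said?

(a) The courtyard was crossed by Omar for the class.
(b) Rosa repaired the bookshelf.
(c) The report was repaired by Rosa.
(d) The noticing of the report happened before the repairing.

(a) Entailed — this follows by dropping conjuncts from the crossing event's description.
(b) Entailed — the original entails any weakening of itself; this just drops 'for the client'.
(c) Not entailed — Rosa repaired the bookshelf, not the report; the report belongs to the noticing event.
(d) Entailed — the narrative places the noticing before the repairing.

(a), (b), (d)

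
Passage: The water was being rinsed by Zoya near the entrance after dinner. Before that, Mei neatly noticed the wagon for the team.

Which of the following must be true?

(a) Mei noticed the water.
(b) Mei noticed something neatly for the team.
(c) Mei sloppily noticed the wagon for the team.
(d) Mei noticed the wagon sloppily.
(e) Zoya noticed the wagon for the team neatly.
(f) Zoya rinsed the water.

(a) Not entailed — Mei noticed the wagon, not the water; the water belongs to the rinsing event.
(b) Entailed — generalizing the patient leaves a sub-description the original still satisfies.
(c) Not entailed — 'sloppily' adds a manner not in (and inconsistent with) the original.
(d) Not entailed — 'sloppily' adds a manner not in (and inconsistent with) the original.
(e) Not entailed — the passage has Mei noticing the wagon, not Zoya.
(f) Entailed — 'rinse' is an activity; 'was rinsing' entails that some rinsing happened, so 'rinsed' holds.

(b), (f)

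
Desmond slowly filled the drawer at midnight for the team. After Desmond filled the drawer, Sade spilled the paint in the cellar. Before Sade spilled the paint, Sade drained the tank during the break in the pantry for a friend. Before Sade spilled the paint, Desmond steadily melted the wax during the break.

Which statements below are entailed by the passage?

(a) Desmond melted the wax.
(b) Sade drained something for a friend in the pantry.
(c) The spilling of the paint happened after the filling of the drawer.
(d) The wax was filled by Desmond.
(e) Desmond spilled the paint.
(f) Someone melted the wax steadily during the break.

(a), (b), (c), (f)

(a) Entailed — every conjunct here is already in the original melting event.
(b) Entailed — dropping 'during the break' and generalizing the patient leaves a sub-description the original still satisfies.
(c) Entailed — the narrative places the filling before the spilling.
(d) Not entailed — Desmond filled the drawer, not the wax; the wax belongs to the melting event.
(e) Not entailed — the passage has Sade spilling the paint, not Desmond.
(f) Entailed — generalizing the agent leaves a sub-description the original still satisfies.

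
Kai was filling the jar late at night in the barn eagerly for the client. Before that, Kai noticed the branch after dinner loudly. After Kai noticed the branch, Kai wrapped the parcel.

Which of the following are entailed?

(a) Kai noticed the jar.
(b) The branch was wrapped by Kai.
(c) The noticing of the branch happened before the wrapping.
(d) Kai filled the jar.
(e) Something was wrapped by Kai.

(a) Not entailed — Kai noticed the branch, not the jar; the jar belongs to the filling event.
(b) Not entailed — Kai wrapped the parcel, not the branch; the branch belongs to the noticing event.
(c) Entailed — the narrative places the noticing before the wrapping.
(d) Not entailed — 'was filling' is progressive on an accomplishment; it does not entail the completed 'filled'.
(e) Entailed — the original entails any weakening of itself; this just generalizes the patient.

(c), (e)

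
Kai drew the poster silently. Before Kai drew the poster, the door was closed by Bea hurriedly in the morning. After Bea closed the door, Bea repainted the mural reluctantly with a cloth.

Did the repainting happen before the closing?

no

The narrative orders the closing before the repainting.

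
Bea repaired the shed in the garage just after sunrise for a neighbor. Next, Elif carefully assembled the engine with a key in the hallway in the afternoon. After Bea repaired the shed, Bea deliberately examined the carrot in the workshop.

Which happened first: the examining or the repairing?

the repairing

The connectives place the repairing before the examining.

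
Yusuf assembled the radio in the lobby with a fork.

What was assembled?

'the radio' marks the patient of the assembling event.

the radio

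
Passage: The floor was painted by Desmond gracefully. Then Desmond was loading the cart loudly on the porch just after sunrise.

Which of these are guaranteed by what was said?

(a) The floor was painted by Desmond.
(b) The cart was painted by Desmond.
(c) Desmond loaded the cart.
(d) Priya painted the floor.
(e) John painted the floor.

(a) Entailed — this follows by dropping conjuncts from the painting event's description.
(b) Not entailed — Desmond painted the floor, not the cart; the cart belongs to the loading event.
(c) Not entailed — 'was loading' is progressive on an accomplishment; it does not entail the completed 'loaded'.
(d) Not entailed — the passage has Desmond painting the floor, not Priya.
(e) Not entailed — the passage has Desmond painting the floor, not John.

(a)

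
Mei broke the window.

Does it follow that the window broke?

yes

'Mei broke the window' is the causative; it entails the inchoative 'the window broke'.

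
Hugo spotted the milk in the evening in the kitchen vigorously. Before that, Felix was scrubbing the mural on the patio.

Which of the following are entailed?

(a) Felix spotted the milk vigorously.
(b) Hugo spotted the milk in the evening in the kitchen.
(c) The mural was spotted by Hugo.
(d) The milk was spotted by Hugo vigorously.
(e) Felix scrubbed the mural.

(a) Not entailed — the passage has Hugo spotting the milk, not Felix.
(b) Entailed — the original entails any weakening of itself; this just drops 'vigorously'.
(c) Not entailed — Hugo spotted the milk, not the mural; the mural belongs to the scrubbing event.
(d) Entailed — every conjunct here is already in the original spotting event.
(e) Entailed — 'scrub' is an activity; 'was scrubbing' entails that some scrubbing happened, so 'scrubbed' holds.

(b), (d), (e)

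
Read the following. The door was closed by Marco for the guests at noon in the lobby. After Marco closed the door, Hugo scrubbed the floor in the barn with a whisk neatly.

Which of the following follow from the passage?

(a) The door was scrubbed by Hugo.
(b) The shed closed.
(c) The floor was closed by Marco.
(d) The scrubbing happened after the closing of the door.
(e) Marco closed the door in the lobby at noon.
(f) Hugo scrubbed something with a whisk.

(d), (e), (f)

(a) Not entailed — Hugo scrubbed the floor, not the door; the door belongs to the closing event.
(b) Not entailed — the door is what closed, not the shed.
(c) Not entailed — Marco closed the door, not the floor; the floor belongs to the scrubbing event.
(d) Entailed — the narrative places the closing before the scrubbing.
(e) Entailed — every conjunct here is already in the original closing event.
(f) Entailed — this follows by dropping conjuncts from the scrubbing event's description.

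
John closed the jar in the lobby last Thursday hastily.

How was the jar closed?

'hastily' marks the manner of the closing event.

hastily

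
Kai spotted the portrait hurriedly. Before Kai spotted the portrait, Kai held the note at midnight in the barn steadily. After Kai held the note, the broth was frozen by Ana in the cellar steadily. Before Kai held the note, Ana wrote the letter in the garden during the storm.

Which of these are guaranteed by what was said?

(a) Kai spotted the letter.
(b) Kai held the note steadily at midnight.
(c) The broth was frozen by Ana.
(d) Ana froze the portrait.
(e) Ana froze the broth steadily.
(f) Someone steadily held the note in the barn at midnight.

(b), (c), (e), (f)

(a) Not entailed — Kai spotted the portrait, not the letter; the letter belongs to the writing event.
(b) Entailed — this follows by dropping conjuncts from the holding event's description.
(c) Entailed — this follows by dropping conjuncts from the freezing event's description.
(d) Not entailed — Ana froze the broth, not the portrait; the portrait belongs to the spotting event.
(e) Entailed — the original entails any weakening of itself; this just drops 'in the cellar'.
(f) Entailed — the original entails any weakening of itself; this just generalizes the agent.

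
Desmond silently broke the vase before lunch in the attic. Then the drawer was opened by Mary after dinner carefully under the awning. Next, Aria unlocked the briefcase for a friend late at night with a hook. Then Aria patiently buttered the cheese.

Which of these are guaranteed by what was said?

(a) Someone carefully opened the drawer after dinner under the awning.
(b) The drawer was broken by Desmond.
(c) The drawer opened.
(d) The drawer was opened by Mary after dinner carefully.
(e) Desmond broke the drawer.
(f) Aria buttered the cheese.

(a) Entailed — the original entails any weakening of itself; this just generalizes the agent.
(b) Not entailed — Desmond broke the vase, not the drawer; the drawer belongs to the opening event.
(c) Entailed — 'Mary opened the drawer' is causative; it entails the inchoative 'the drawer opened'.
(d) Entailed — this follows by dropping conjuncts from the opening event's description.
(e) Not entailed — Desmond broke the vase, not the drawer; the drawer belongs to the opening event.
(f) Entailed — the original entails any weakening of itself; this just drops 'patiently'.

(a), (c), (d), (f)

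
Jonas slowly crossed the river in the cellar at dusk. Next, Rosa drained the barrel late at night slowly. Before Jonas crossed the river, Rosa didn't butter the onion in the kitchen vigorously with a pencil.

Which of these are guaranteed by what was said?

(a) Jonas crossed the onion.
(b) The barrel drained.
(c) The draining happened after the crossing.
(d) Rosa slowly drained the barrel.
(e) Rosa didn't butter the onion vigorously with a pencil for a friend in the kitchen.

(b), (c), (d), (e)

(a) Not entailed — Jonas crossed the river, not the onion; the onion belongs to the buttering event.
(b) Entailed — 'Rosa drained the barrel' is causative; it entails the inchoative 'the barrel drained'.
(c) Entailed — the narrative places the crossing before the draining.
(d) Entailed — the original entails any weakening of itself; this just drops 'late at night'.
(e) Entailed — under negation, adding a further restriction is entailed: if no such buttering event occurred, none occurred for a friend either.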